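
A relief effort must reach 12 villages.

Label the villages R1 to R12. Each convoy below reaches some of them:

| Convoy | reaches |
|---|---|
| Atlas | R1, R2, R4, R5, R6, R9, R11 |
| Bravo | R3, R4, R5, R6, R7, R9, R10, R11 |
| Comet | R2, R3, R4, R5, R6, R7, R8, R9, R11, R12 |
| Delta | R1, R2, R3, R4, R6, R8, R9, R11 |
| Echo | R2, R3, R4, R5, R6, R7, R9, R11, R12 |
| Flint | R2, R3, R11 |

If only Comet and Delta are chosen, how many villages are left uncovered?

Union of Comet, Delta = {R1, R2, R3, R4, R5, R6, R7, R8, R9, R11, R12}.
Not covered: R10 — 1 village.

1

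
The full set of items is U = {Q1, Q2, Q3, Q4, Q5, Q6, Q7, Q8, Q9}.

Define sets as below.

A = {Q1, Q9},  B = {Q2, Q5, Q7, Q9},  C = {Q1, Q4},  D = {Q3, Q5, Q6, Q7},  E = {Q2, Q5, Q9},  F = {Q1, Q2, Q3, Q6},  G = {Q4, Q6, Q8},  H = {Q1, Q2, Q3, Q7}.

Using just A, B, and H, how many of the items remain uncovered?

Union of A, B, H = {Q1, Q2, Q3, Q5, Q7, Q9}.
Not covered: Q4, Q6, Q8 — 3 items.

3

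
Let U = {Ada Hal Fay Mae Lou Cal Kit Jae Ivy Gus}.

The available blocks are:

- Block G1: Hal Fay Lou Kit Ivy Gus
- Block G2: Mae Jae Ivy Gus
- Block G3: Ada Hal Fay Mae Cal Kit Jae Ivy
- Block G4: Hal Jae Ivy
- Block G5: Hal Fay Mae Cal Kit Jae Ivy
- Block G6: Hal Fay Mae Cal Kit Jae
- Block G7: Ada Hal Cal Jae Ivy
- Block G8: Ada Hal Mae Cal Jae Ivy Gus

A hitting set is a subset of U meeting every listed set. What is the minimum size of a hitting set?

The 2 items {Mae, Ivy} hit every block.
No single item lies in every block, so at least 2 are needed and 2 is optimal.

2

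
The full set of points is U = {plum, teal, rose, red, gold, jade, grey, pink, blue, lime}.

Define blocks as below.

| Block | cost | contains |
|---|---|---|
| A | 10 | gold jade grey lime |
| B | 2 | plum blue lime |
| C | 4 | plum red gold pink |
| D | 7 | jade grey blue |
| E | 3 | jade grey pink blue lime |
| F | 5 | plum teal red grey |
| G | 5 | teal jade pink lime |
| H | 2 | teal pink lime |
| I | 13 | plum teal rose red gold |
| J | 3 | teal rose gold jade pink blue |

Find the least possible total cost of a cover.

10

F, H, J together cover every point (F ∪ H ∪ J = {plum, teal, rose, red, gold, jade, grey, pink, blue, lime}); total cost 5 + 2 + 3 = 10.
No covering selection has total cost below 10.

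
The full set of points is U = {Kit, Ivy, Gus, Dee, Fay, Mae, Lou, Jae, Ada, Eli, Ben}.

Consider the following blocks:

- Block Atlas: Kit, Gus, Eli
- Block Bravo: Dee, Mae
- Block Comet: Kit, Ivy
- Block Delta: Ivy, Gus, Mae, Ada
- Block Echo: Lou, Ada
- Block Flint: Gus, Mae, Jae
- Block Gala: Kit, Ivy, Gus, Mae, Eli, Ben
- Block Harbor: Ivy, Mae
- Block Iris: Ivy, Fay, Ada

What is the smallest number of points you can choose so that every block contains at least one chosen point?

3

Take H = {Kit, Mae, Ada}. Each listed block contains at least one of these, so H is a hitting set of size 3.
The blocks Atlas, Echo, Harbor are pairwise disjoint, so any hitting set needs a separate point for each — at least 3. Hence 3 is optimal.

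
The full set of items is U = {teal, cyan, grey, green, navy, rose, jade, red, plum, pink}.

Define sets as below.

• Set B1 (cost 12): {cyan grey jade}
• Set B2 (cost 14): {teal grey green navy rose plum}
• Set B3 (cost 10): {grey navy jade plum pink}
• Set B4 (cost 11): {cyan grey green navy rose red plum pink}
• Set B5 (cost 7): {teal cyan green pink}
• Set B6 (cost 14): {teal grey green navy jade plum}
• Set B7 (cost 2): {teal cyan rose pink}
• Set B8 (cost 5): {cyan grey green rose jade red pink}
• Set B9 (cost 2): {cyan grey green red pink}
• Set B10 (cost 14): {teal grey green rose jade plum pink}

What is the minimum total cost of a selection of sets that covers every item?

B3, B7, B9 together cover every item (B3 ∪ B7 ∪ B9 = {teal, cyan, grey, green, navy, rose, jade, red, plum, pink}); total cost 10 + 2 + 2 = 14.
No covering selection has total cost below 14.

14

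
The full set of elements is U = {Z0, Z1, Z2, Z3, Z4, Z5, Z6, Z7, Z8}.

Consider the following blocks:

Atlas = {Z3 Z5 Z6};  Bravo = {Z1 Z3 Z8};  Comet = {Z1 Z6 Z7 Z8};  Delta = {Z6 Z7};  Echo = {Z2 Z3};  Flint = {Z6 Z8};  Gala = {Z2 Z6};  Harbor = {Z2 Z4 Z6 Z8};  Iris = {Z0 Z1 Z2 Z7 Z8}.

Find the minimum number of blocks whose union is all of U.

Take {Atlas, Harbor, Iris}. Their union is {Z0, Z1, Z2, Z3, Z4, Z5, Z6, Z7, Z8}, which is all 9 elements.
Only Iris contains Z0, so Iris is forced; the remaining 4 elements need at least 2 more blocks (each remaining block adds at most 3) — so at least 3 blocks are needed, and 3 is optimal.

3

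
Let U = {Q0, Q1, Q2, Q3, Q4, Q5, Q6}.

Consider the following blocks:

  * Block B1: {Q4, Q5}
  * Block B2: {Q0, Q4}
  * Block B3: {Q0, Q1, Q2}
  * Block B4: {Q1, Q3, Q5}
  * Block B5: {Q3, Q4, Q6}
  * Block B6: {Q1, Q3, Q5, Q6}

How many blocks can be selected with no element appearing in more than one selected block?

2

B3, B5 are pairwise disjoint (B3={Q0,Q1,Q2}; B5={Q3,Q4,Q6}).
Every remaining block overlaps one of these, and no 3 of the listed blocks are pairwise disjoint, so 2 is the maximum.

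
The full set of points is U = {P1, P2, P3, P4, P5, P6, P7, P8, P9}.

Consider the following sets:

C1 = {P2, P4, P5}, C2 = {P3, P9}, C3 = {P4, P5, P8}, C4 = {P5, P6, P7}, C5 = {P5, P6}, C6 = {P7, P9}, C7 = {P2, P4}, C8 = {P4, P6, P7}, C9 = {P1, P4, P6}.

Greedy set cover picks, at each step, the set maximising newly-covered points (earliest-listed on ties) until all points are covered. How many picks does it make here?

Greedy: pick C1 (covers 3 new) → pick C2 (covers 2 new) → pick C4 (covers 2 new) → pick C3 (covers 1 new) → pick C9 (covers 1 new). Total picks: 5.

5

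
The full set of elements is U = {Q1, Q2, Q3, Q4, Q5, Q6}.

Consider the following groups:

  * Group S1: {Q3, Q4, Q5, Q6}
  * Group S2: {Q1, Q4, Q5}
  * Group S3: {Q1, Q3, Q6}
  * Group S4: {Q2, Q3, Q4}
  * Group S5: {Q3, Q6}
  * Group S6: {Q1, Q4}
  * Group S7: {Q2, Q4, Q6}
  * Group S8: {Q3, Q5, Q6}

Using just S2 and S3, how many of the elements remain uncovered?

1

Union of S2, S3 = {Q1, Q3, Q4, Q5, Q6}.
Not covered: Q2 — 1 element.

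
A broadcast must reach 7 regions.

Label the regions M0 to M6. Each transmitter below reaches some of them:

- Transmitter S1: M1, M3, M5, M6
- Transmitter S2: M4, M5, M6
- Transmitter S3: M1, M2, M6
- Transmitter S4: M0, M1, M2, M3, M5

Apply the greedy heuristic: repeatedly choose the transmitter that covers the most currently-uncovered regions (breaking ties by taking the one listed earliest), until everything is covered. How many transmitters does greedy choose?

2

Greedy: pick S4 (covers 5 new) → pick S2 (covers 2 new). Total picks: 2.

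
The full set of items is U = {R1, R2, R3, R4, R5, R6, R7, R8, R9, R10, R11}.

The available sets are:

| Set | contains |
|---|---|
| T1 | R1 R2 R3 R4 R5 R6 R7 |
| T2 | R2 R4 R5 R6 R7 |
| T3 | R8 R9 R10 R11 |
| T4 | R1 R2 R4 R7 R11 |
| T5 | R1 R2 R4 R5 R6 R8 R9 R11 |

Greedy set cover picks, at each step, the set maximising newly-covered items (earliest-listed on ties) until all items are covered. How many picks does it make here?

Greedy: pick T5 (covers 8 new) → pick T1 (covers 2 new) → pick T3 (covers 1 new). Total picks: 3.
(The true minimum cover uses only 2 sets, so greedy is not optimal here.)

3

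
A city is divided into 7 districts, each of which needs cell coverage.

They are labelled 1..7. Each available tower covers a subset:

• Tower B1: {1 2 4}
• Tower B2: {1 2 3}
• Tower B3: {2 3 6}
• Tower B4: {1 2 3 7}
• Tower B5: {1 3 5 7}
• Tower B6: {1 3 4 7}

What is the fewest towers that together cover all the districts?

3

Take {B1, B3, B5}. Their union is {1, 2, 3, 4, 5, 6, 7}, which is all 7 districts.
Only B5 contains 5, so B5 is forced; the remaining 3 districts need at least 2 more towers (each remaining tower adds at most 2) — so at least 3 towers are needed, and 3 is optimal.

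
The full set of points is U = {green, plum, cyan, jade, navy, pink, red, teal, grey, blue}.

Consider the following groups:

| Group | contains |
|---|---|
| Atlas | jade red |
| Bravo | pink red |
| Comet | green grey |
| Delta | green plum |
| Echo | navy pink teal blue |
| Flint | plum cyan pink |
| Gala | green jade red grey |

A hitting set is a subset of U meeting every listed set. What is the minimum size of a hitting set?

The 3 points {green, pink, red} hit every group.
The groups Atlas, Delta, Echo are pairwise disjoint, so any hitting set needs a separate point for each — at least 3. Hence 3 is optimal.

3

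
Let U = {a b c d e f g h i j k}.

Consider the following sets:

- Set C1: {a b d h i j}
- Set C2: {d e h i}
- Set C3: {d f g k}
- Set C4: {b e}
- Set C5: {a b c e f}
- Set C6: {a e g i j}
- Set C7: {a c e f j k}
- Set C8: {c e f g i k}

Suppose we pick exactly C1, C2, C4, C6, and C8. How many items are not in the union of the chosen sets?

0

Union of C1, C2, C4, C6, C8 = {a, b, c, d, e, f, g, h, i, j, k} — that's every item, so 0 are uncovered.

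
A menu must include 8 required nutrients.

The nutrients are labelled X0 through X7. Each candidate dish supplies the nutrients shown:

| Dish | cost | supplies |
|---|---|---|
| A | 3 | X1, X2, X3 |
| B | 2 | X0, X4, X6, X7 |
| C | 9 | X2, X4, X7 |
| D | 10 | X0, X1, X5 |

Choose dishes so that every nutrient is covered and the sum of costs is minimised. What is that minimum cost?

15

A, B, D together cover every nutrient (A ∪ B ∪ D = {X0, X1, X2, X3, X4, X5, X6, X7}); total cost 3 + 2 + 10 = 15.
No covering selection has total cost below 15.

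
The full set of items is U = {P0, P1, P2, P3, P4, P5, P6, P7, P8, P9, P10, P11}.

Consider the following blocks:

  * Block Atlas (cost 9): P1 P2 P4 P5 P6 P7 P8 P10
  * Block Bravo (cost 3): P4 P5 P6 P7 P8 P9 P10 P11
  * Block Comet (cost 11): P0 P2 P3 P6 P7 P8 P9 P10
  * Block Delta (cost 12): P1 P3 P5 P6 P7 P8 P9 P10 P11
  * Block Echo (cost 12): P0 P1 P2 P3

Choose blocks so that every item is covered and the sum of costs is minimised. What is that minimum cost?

15

Bravo, Echo together cover every item (Bravo ∪ Echo = {P0, P1, P2, P3, P4, P5, P6, P7, P8, P9, P10, P11}); total cost 3 + 12 = 15.
No covering selection has total cost below 15.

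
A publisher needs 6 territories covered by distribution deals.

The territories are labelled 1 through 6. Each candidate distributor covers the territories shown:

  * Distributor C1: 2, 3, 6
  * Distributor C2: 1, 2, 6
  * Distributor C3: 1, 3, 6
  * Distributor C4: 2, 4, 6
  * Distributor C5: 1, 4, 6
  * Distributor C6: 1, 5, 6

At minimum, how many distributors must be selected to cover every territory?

3

C1 and C4 and C6 together: C1 ∪ C4 ∪ C6 = {1, 2, 3, 4, 5, 6} — every territory is covered.
Only C6 contains 5, so C6 is forced; the remaining 3 territories need at least 2 more distributors (each remaining distributor adds at most 2) — so at least 3 distributors are needed, and 3 is optimal.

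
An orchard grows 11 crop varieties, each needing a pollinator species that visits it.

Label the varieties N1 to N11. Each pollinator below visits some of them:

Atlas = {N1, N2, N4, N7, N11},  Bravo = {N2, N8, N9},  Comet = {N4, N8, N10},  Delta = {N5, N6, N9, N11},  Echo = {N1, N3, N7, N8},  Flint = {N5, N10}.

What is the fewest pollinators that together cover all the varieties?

Bravo and Comet and Delta and Echo together: Bravo ∪ Comet ∪ Delta ∪ Echo = {N1, N2, N3, N4, N5, N6, N7, N8, N9, N10, N11} — every variety is covered.
No 3 of the 6 pollinators cover everything (all 20 combinations miss at least one variety), so 4 is optimal.

4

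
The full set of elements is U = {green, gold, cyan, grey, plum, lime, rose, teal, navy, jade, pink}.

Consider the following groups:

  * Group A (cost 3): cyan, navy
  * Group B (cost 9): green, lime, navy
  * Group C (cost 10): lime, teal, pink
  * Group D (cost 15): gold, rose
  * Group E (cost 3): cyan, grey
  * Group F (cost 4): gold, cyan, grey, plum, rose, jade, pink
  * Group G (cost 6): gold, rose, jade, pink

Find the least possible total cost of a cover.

B, C, F together cover every element (B ∪ C ∪ F = {green, gold, cyan, grey, plum, lime, rose, teal, navy, jade, pink}); total cost 9 + 10 + 4 = 23.
The greedy pick F, A, B, C costs 26; no covering selection beats 23.

23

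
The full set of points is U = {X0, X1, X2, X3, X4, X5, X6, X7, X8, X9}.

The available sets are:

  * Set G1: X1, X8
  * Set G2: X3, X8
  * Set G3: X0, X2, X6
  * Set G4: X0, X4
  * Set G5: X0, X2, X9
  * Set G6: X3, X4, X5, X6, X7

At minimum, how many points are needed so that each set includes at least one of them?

3

Take H = {X0, X1, X3}. Each listed set contains at least one of these, so H is a hitting set of size 3.
The sets G1, G5, G6 are pairwise disjoint, so any hitting set needs a separate point for each — at least 3. Hence 3 is optimal.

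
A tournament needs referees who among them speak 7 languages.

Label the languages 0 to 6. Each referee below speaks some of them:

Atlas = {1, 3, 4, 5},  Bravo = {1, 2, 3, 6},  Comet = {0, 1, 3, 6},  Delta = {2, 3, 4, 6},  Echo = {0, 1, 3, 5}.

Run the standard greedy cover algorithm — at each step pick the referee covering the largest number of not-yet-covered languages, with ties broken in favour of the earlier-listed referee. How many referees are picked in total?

Greedy: pick Atlas (covers 4 new) → pick Bravo (covers 2 new) → pick Comet (covers 1 new). Total picks: 3.
(The true minimum cover uses only 2 referees, so greedy is not optimal here.)

3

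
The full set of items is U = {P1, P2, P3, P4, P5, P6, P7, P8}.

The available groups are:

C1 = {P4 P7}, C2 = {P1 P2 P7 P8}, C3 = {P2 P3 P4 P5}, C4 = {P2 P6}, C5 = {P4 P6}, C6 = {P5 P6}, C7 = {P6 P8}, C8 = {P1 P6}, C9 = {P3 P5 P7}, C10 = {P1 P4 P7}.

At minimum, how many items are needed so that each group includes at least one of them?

3

Take H = {P5, P6, P7}. Each listed group contains at least one of these, so H is a hitting set of size 3.
No choice of 2 items meets every group, so 3 is the minimum.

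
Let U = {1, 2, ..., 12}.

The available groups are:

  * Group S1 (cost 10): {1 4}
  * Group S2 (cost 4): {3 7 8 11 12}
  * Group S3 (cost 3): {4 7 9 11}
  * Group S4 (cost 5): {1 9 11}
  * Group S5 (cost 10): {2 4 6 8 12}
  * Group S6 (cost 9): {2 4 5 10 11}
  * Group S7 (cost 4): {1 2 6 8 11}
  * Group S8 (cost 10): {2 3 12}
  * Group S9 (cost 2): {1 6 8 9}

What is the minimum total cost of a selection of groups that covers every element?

15

S2, S6, S9 together cover every element (S2 ∪ S6 ∪ S9 = {1, 2, 3, 4, 5, 6, 7, 8, 9, 10, 11, 12}); total cost 4 + 9 + 2 = 15.
No covering selection has total cost below 15.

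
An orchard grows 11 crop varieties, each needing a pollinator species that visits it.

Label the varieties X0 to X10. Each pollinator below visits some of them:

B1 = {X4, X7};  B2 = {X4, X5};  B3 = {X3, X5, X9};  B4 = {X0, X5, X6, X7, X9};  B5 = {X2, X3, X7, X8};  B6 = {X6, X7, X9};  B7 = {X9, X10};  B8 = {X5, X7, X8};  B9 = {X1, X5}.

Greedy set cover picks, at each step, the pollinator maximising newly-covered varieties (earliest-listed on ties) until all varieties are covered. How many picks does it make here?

Greedy: pick B4 (covers 5 new) → pick B5 (covers 3 new) → pick B1 (covers 1 new) → pick B7 (covers 1 new) → pick B9 (covers 1 new). Total picks: 5.

5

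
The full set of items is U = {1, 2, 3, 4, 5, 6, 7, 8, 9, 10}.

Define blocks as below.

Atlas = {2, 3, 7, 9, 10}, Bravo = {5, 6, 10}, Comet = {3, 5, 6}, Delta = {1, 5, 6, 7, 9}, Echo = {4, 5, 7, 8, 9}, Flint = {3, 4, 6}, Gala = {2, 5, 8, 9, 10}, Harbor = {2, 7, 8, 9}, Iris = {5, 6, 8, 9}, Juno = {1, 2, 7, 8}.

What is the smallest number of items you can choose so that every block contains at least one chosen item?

3

The 3 items {2, 4, 5} hit every block.
No choice of 2 items meets every block, so 3 is the minimum.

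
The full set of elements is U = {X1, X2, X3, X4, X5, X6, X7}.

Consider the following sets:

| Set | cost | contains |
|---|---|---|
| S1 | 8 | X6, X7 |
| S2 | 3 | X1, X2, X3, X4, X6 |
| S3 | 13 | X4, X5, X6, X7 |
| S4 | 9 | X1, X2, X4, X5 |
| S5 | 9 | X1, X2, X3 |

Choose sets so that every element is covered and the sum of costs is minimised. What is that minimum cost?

S2, S3 together cover every element (S2 ∪ S3 = {X1, X2, X3, X4, X5, X6, X7}); total cost 3 + 13 = 16.
No covering selection has total cost below 16.

16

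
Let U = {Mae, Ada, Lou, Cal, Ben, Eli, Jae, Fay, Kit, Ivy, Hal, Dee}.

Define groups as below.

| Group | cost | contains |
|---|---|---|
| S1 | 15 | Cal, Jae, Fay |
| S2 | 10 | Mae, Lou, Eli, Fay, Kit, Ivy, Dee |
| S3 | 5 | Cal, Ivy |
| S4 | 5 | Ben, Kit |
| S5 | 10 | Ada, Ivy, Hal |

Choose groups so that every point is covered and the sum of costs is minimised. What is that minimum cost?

40

S1, S2, S4, S5 together cover every point (S1 ∪ S2 ∪ S4 ∪ S5 = {Mae, Ada, Lou, Cal, Ben, Eli, Jae, Fay, Kit, Ivy, Hal, Dee}); total cost 15 + 10 + 5 + 10 = 40.
The greedy pick S2, S3, S4, S5, S1 costs 45; no covering selection beats 40.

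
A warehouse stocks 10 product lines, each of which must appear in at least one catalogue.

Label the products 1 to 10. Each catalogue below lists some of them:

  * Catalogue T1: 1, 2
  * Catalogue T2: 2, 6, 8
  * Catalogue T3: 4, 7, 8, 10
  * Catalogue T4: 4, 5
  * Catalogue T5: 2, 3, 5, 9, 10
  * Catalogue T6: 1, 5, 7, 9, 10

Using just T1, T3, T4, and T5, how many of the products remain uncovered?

Union of T1, T3, T4, T5 = {1, 2, 3, 4, 5, 7, 8, 9, 10}.
Not covered: 6 — 1 product.

1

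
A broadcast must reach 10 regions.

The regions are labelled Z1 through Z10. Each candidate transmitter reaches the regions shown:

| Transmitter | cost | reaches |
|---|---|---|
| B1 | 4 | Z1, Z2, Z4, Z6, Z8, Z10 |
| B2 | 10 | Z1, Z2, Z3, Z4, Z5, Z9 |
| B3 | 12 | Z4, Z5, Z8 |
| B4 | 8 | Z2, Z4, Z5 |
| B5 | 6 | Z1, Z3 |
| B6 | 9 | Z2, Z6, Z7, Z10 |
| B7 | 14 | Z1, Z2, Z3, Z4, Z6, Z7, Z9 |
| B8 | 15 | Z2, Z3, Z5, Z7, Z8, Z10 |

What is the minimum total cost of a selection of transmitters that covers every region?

23

B1, B2, B6 together cover every region (B1 ∪ B2 ∪ B6 = {Z1, Z2, Z3, Z4, Z5, Z6, Z7, Z8, Z9, Z10}); total cost 4 + 10 + 9 = 23.
No covering selection has total cost below 23.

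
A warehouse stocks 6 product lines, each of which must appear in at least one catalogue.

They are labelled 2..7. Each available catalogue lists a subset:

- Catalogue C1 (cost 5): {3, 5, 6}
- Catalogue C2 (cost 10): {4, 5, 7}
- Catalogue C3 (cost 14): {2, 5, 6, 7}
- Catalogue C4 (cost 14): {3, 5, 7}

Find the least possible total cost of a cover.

C1, C2, C3 together cover every product (C1 ∪ C2 ∪ C3 = {2, 3, 4, 5, 6, 7}); total cost 5 + 10 + 14 = 29.
No covering selection has total cost below 29.

29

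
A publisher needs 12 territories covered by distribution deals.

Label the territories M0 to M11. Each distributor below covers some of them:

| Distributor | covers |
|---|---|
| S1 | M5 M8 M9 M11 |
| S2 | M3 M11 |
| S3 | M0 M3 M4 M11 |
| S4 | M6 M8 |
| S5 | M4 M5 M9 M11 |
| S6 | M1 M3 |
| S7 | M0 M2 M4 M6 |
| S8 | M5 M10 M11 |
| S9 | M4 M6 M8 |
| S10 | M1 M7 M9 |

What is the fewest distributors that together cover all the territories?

5

Take {S3, S4, S7, S8, S10}. Their union is {M0, M1, M2, M3, M4, M5, M6, M7, M8, M9, M10, M11}, which is all 12 territories.
No 4 of the 10 distributors cover everything (all 210 combinations miss at least one territory), so 5 is optimal.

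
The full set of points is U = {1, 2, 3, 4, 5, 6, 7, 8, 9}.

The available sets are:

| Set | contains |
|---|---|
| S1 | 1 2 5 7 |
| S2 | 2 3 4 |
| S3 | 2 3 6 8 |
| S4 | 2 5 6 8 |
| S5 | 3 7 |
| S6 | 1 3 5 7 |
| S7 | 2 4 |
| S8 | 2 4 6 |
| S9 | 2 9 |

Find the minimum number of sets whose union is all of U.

S1, S3, S7, and S9 cover everything between them: the union {1, 2, 3, 4, 5, 6, 7, 8, 9} is all of U.
No 3 of the 9 sets cover everything (all 84 combinations miss at least one point), so 4 is optimal.

4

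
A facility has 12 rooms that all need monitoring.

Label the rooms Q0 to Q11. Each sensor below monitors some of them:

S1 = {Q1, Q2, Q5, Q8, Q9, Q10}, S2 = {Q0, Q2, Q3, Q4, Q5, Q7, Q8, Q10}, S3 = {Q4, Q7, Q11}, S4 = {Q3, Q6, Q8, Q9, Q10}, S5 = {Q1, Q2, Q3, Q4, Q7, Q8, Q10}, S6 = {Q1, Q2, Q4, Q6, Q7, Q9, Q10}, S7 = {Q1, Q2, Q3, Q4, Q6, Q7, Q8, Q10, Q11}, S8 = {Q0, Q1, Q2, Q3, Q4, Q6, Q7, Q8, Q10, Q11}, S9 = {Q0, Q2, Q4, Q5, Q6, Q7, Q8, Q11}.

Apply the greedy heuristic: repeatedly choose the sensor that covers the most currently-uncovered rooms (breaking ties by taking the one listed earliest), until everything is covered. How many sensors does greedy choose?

Greedy: pick S8 (covers 10 new) → pick S1 (covers 2 new). Total picks: 2.

2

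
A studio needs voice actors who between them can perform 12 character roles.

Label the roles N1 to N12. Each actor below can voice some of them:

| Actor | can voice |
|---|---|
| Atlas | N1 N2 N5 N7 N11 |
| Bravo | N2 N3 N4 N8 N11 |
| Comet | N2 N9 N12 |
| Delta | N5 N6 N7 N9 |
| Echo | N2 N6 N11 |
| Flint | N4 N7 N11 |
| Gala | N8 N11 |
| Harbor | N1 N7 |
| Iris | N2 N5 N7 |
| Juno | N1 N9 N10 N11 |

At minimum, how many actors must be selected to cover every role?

Bravo and Comet and Delta and Juno together: Bravo ∪ Comet ∪ Delta ∪ Juno = {N1, N2, N3, N4, N5, N6, N7, N8, N9, N10, N11, N12} — every role is covered.
Only Comet contains N12, so Comet is forced; the remaining 9 roles need at least 3 more actors (each remaining actor adds at most 4) — so at least 4 actors are needed, and 4 is optimal.

4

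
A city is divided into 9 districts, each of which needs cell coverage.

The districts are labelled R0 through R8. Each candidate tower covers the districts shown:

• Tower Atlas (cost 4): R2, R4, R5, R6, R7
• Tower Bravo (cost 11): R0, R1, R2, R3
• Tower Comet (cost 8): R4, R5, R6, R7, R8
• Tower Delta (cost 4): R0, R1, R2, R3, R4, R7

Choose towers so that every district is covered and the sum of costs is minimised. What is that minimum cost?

Comet, Delta together cover every district (Comet ∪ Delta = {R0, R1, R2, R3, R4, R5, R6, R7, R8}); total cost 8 + 4 = 12.
The greedy pick Delta, Atlas, Comet costs 16; no covering selection beats 12.

12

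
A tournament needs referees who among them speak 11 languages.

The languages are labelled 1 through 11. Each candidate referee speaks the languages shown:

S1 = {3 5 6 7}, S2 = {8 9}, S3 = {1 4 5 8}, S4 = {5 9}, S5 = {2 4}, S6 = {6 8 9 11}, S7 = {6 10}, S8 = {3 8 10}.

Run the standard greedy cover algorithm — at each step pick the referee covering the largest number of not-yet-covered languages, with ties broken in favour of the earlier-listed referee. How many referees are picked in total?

5

Greedy: pick S1 (covers 4 new) → pick S3 (covers 3 new) → pick S6 (covers 2 new) → pick S5 (covers 1 new) → pick S7 (covers 1 new). Total picks: 5.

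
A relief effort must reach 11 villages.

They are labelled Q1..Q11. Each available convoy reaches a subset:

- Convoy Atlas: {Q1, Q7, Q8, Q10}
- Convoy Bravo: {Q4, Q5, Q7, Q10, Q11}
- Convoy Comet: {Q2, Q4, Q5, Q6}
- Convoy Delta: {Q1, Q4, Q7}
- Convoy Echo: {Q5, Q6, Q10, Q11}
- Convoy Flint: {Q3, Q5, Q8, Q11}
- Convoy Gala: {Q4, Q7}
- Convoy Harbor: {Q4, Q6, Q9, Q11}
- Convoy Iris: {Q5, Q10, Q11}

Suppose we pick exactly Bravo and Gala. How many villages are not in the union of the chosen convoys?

6

Union of Bravo, Gala = {Q4, Q5, Q7, Q10, Q11}.
Not covered: Q1, Q2, Q3, Q6, Q8, Q9 — 6 villages.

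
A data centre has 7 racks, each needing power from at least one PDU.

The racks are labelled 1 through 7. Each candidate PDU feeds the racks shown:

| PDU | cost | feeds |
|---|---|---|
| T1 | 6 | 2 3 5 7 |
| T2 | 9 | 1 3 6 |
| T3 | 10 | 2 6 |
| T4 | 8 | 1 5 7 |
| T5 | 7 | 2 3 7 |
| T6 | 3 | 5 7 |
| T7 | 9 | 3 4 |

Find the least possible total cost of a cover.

24

T1, T2, T7 together cover every rack (T1 ∪ T2 ∪ T7 = {1, 2, 3, 4, 5, 6, 7}); total cost 6 + 9 + 9 = 24.
No covering selection has total cost below 24.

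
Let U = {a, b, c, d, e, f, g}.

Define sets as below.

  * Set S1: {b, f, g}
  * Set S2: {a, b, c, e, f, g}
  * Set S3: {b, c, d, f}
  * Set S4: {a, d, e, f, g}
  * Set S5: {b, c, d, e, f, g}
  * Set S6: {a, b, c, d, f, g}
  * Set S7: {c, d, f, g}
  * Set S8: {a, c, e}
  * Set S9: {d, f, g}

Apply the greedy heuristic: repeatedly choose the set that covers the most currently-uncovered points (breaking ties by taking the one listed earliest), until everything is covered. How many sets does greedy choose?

2

Greedy: pick S2 (covers 6 new) → pick S3 (covers 1 new). Total picks: 2.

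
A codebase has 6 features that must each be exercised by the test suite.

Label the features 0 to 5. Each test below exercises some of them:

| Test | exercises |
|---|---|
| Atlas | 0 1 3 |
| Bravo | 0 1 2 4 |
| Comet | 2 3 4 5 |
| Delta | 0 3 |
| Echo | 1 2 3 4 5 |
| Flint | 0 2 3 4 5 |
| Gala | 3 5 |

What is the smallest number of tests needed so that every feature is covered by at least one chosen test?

2

Take {Atlas, Flint}. Their union is {0, 1, 2, 3, 4, 5}, which is all 6 features.
No single test has all 6 features (the largest, Echo, has 5), so 2 is optimal.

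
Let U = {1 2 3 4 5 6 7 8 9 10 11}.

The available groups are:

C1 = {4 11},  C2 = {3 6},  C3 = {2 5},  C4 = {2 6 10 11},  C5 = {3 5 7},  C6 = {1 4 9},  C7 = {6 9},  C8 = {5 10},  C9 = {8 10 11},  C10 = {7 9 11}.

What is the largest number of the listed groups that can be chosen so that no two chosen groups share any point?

4

C2, C3, C6, C9 are pairwise disjoint (C2={3,6}; C3={2,5}; C6={1,4,9}; C9={8,10,11}).
Every remaining group overlaps one of these, and no 5 of the listed groups are pairwise disjoint, so 4 is the maximum.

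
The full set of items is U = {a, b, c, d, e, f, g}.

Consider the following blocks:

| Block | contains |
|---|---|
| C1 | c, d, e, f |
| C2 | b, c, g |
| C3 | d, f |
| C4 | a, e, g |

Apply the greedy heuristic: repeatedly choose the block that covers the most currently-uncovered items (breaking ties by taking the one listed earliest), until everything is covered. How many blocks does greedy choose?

3

Greedy: pick C1 (covers 4 new) → pick C2 (covers 2 new) → pick C4 (covers 1 new). Total picks: 3.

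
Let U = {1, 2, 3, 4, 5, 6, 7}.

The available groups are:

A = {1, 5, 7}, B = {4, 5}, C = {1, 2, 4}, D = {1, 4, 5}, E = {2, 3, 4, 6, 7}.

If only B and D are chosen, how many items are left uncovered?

4

Union of B, D = {1, 4, 5}.
Not covered: 2, 3, 6, 7 — 4 items.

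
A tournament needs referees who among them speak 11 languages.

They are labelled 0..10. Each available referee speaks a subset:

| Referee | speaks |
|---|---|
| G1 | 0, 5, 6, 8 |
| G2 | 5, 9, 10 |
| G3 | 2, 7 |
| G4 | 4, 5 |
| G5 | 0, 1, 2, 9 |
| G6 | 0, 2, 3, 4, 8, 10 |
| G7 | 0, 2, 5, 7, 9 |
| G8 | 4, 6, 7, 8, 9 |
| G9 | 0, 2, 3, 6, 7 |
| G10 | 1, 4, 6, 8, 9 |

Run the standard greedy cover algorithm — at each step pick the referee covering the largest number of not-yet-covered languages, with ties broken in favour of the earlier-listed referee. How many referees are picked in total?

3

Greedy: pick G6 (covers 6 new) → pick G7 (covers 3 new) → pick G10 (covers 2 new). Total picks: 3.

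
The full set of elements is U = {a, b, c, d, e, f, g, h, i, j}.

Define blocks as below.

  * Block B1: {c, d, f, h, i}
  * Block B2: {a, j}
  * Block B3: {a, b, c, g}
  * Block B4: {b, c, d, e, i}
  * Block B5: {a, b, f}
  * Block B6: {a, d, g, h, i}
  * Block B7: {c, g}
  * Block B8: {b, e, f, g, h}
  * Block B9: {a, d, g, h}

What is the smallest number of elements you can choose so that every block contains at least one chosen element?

The 3 elements {a, d, g} hit every block.
No choice of 2 elements meets every block, so 3 is the minimum.

3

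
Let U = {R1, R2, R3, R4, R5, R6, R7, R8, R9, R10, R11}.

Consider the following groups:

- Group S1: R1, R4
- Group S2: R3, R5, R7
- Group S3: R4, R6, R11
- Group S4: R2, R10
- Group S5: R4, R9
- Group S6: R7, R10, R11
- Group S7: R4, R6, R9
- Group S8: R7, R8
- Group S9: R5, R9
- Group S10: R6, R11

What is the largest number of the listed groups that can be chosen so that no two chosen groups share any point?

S1, S4, S8, S9, S10 are pairwise disjoint (S1={R1,R4}; S4={R2,R10}; S8={R7,R8}; S9={R5,R9}; S10={R6,R11}).
Every remaining group overlaps one of these, and no 6 of the listed groups are pairwise disjoint, so 5 is the maximum.

5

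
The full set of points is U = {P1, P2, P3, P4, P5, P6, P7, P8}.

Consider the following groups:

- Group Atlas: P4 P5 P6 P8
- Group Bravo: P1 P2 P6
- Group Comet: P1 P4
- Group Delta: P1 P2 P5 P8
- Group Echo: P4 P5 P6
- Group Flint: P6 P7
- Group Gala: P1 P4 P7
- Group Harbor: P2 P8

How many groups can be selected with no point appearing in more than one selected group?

3

Comet, Flint, Harbor are pairwise disjoint (Comet={P1,P4}; Flint={P6,P7}; Harbor={P2,P8}).
Every remaining group overlaps one of these, and no 4 of the listed groups are pairwise disjoint, so 3 is the maximum.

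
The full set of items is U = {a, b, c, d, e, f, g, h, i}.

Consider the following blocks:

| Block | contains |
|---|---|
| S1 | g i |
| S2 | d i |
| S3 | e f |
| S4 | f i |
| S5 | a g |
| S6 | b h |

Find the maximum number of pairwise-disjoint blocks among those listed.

4

S2, S3, S5, S6 are pairwise disjoint (S2={d,i}; S3={e,f}; S5={a,g}; S6={b,h}).
Every remaining block overlaps one of these, and no 5 of the listed blocks are pairwise disjoint, so 4 is the maximum.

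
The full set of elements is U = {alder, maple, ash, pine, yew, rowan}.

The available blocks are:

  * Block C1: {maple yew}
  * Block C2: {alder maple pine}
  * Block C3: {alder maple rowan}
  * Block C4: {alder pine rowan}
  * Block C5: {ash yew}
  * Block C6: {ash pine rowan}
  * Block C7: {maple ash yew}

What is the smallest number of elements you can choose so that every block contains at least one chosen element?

Take H = {alder, yew, rowan}. Each listed block contains at least one of these, so H is a hitting set of size 3.
No choice of 2 elements meets every block, so 3 is the minimum.

3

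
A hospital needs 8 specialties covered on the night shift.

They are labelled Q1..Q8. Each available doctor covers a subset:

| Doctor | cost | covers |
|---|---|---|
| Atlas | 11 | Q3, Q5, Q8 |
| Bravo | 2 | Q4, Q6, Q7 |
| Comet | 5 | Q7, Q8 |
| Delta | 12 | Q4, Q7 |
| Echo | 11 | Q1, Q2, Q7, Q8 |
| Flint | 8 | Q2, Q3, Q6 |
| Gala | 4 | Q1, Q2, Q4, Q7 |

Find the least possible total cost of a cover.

17

Atlas, Bravo, Gala together cover every specialty (Atlas ∪ Bravo ∪ Gala = {Q1, Q2, Q3, Q4, Q5, Q6, Q7, Q8}); total cost 11 + 2 + 4 = 17.
No covering selection has total cost below 17.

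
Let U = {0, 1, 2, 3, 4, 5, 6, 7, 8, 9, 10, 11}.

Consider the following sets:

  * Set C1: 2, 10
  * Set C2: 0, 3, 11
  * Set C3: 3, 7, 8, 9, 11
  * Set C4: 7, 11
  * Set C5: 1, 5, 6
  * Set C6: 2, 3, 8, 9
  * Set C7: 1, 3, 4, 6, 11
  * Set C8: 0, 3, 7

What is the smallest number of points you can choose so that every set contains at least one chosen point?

4

Take H = {1, 3, 10, 11}. Each listed set contains at least one of these, so H is a hitting set of size 4.
No choice of 3 points meets every set, so 4 is the minimum.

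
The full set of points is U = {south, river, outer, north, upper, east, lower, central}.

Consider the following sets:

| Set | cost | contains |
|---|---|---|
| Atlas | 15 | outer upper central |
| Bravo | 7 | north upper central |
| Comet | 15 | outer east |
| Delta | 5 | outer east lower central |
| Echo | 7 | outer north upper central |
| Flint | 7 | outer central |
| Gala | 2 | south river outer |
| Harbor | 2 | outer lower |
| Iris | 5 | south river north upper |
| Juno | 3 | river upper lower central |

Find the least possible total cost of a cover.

10

Delta, Iris together cover every point (Delta ∪ Iris = {south, river, outer, north, upper, east, lower, central}); total cost 5 + 5 = 10.
The greedy pick Gala, Juno, Delta, Iris costs 15; no covering selection beats 10.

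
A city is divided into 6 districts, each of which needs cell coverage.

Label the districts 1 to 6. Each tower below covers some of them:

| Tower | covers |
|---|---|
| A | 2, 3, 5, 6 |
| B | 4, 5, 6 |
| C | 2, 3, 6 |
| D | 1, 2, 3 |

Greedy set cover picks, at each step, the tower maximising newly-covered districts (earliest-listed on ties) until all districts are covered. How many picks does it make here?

3

Greedy: pick A (covers 4 new) → pick B (covers 1 new) → pick D (covers 1 new). Total picks: 3.
(The true minimum cover uses only 2 towers, so greedy is not optimal here.)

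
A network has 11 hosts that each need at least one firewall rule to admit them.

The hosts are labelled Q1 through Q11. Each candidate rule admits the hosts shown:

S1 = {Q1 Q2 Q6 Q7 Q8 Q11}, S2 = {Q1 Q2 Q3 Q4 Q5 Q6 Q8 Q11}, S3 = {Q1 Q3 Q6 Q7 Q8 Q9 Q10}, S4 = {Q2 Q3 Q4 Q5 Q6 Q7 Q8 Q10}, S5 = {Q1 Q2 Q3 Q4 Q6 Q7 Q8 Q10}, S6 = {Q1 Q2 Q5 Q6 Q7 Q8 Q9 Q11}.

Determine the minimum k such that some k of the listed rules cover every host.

S5 and S6 together: S5 ∪ S6 = {Q1, Q2, Q3, Q4, Q5, Q6, Q7, Q8, Q9, Q10, Q11} — every host is covered.
No single rule has all 11 hosts (the largest, S2, has 8), so 2 is optimal.

2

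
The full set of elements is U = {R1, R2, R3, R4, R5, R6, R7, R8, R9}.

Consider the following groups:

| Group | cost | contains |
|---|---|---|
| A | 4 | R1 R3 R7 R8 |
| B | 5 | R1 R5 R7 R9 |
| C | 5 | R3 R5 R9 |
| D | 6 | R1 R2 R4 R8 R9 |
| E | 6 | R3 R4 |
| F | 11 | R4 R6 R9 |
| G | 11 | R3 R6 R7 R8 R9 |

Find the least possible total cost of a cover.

22

C, D, G together cover every element (C ∪ D ∪ G = {R1, R2, R3, R4, R5, R6, R7, R8, R9}); total cost 5 + 6 + 11 = 22.
The greedy pick A, D, B, F costs 26; no covering selection beats 22.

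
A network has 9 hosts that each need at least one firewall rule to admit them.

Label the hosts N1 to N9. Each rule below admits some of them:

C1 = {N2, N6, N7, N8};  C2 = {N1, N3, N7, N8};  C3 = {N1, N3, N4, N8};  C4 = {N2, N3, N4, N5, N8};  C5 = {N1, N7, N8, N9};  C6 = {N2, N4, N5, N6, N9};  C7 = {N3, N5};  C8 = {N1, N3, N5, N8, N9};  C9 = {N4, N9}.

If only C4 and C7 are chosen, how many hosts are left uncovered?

4

Union of C4, C7 = {N2, N3, N4, N5, N8}.
Not covered: N1, N6, N7, N9 — 4 hosts.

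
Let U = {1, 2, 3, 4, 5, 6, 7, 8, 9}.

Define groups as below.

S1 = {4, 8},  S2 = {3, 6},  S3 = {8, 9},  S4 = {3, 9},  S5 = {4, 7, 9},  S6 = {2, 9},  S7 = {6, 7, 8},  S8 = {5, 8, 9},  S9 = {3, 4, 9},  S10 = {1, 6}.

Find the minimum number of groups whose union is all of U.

Take {S5, S6, S8, S9, S10}. Their union is {1, 2, 3, 4, 5, 6, 7, 8, 9}, which is all 9 points.
No 4 of the 10 groups cover everything (all 210 combinations miss at least one point), so 5 is optimal.

5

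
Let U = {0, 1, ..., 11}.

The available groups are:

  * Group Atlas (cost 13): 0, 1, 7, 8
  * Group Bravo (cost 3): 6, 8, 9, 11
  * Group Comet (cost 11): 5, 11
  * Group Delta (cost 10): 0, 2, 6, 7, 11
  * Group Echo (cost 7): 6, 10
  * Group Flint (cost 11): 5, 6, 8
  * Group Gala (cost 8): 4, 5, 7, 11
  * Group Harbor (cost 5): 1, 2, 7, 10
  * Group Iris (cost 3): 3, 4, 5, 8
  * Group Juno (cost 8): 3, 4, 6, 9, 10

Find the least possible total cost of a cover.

Bravo, Delta, Harbor, Iris together cover every element (Bravo ∪ Delta ∪ Harbor ∪ Iris = {0, 1, 2, 3, 4, 5, 6, 7, 8, 9, 10, 11}); total cost 3 + 10 + 5 + 3 = 21.
No covering selection has total cost below 21.

21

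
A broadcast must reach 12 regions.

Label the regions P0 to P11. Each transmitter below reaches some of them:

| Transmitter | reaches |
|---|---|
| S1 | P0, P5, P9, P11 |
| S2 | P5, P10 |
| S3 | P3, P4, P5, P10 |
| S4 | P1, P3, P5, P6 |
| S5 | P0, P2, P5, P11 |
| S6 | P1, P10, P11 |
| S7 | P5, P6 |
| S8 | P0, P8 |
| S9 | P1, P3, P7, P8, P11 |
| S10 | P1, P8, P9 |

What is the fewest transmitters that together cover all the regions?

5

S3 and S5 and S7 and S9 and S10 together: S3 ∪ S5 ∪ S7 ∪ S9 ∪ S10 = {P0, P1, P2, P3, P4, P5, P6, P7, P8, P9, P10, P11} — every region is covered.
No 4 of the 10 transmitters cover everything (all 210 combinations miss at least one region), so 5 is optimal.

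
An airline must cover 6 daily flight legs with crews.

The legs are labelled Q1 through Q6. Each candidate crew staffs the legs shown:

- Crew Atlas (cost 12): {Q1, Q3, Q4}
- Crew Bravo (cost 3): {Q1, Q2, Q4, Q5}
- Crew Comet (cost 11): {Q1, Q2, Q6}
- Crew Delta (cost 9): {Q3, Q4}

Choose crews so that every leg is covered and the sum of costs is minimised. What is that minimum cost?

Bravo, Comet, Delta together cover every leg (Bravo ∪ Comet ∪ Delta = {Q1, Q2, Q3, Q4, Q5, Q6}); total cost 3 + 11 + 9 = 23.
No covering selection has total cost below 23.

23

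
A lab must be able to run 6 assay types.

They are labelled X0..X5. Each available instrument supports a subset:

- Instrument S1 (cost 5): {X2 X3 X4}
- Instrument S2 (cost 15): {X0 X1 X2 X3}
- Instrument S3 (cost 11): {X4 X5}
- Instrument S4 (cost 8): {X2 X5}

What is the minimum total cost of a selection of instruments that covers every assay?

26

S2, S3 together cover every assay (S2 ∪ S3 = {X0, X1, X2, X3, X4, X5}); total cost 15 + 11 = 26.
The greedy pick S1, S2, S4 costs 28; no covering selection beats 26.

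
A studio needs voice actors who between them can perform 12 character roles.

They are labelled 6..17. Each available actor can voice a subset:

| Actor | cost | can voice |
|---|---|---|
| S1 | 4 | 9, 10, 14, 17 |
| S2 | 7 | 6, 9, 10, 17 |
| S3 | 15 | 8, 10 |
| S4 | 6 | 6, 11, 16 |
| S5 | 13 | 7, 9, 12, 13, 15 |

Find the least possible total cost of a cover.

38

S1, S3, S4, S5 together cover every role (S1 ∪ S3 ∪ S4 ∪ S5 = {6, 7, 8, 9, 10, 11, 12, 13, 14, 15, 16, 17}); total cost 4 + 15 + 6 + 13 = 38.
No covering selection has total cost below 38.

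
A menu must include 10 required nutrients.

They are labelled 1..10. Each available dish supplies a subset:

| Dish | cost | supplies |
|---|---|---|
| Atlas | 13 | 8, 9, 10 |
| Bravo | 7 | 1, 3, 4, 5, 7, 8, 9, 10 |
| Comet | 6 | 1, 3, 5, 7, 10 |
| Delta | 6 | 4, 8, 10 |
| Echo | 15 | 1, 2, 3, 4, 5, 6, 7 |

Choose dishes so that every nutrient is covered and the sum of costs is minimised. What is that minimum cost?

Bravo, Echo together cover every nutrient (Bravo ∪ Echo = {1, 2, 3, 4, 5, 6, 7, 8, 9, 10}); total cost 7 + 15 = 22.
No covering selection has total cost below 22.

22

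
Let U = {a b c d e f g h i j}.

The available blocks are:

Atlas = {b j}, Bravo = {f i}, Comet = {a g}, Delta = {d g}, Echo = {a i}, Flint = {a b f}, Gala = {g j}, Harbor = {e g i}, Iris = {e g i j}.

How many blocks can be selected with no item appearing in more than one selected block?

Atlas, Bravo, Delta are pairwise disjoint (Atlas={b,j}; Bravo={f,i}; Delta={d,g}).
Every remaining block overlaps one of these, and no 4 of the listed blocks are pairwise disjoint, so 3 is the maximum.

3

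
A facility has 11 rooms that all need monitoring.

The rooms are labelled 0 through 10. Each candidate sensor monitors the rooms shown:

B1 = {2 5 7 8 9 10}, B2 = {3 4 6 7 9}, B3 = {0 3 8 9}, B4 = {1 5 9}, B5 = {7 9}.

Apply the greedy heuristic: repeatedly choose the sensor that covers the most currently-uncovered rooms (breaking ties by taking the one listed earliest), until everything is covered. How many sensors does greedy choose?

Greedy: pick B1 (covers 6 new) → pick B2 (covers 3 new) → pick B3 (covers 1 new) → pick B4 (covers 1 new). Total picks: 4.

4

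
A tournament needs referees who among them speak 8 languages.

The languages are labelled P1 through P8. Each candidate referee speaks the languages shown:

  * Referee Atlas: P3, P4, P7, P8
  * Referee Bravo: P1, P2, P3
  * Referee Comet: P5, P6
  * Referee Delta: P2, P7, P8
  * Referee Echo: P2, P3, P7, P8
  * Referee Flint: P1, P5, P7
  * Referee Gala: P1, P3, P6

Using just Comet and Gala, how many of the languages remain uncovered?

Union of Comet, Gala = {P1, P3, P5, P6}.
Not covered: P2, P4, P7, P8 — 4 languages.

4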